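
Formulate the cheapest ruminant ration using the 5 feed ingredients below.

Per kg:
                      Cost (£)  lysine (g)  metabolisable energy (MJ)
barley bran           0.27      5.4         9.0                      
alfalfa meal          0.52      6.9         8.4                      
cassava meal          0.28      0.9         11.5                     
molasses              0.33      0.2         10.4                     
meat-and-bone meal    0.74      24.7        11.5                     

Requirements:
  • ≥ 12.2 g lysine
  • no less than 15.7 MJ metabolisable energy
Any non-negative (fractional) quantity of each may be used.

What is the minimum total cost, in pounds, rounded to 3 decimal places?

This is a linear program. Let x1 = kg of barley bran, x2 = kg of alfalfa meal, x3 = kg of cassava meal, x4 = kg of molasses, x5 = kg of meat-and-bone meal.
Minimize 0.27x1 + 0.52x2 + 0.28x3 + 0.33x4 + 0.74x5 s.t.:
  5.4x1 + 6.9x2 + 0.9x3 + 0.2x4 + 24.7x5 ≥ 12.2   (lysine)
  9x1 + 8.4x2 + 11.5x3 + 10.4x4 + 11.5x5 ≥ 15.7   (metabolisable energy)
  x1, x2, x3, x4, x5 ≥ 0.
The minimum-cost mix takes nothing from alfalfa meal, cassava meal, molasses — only barley bran, meat-and-bone meal. There the lysine and metabolisable energy constraints are tight.
So barley bran = 1.545 kg, meat-and-bone meal = 0.1562 kg.
Total cost: 0.27·1.545 + 0.74·0.1562 = 0.53274.

£0.533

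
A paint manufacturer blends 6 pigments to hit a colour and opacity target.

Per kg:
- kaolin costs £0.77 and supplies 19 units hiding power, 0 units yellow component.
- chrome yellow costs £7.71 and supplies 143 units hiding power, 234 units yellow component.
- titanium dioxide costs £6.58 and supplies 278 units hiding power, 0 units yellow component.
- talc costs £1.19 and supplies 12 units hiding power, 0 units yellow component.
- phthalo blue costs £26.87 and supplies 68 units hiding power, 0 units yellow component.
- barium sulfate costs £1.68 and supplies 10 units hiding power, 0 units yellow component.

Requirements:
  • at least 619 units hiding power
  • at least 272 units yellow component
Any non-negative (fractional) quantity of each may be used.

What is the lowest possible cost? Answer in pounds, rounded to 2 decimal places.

Let x1 = kg of kaolin, x2 = kg of chrome yellow, x3 = kg of titanium dioxide, x4 = kg of talc, x5 = kg of phthalo blue, x6 = kg of barium sulfate.
Minimise 0.77x1 + 7.71x2 + 6.58x3 + 1.19x4 + 26.87x5 + 1.68x6 s.t.:
  19x1 + 143x2 + 278x3 + 12x4 + 68x5 + 10x6 ≥ 619   (hiding power)
  234x2 ≥ 272   (yellow component)
  x1, x2, x3, x4, x5, x6 ≥ 0.
The minimum-cost mix takes nothing from kaolin, talc, phthalo blue, barium sulfate — only chrome yellow, titanium dioxide. Binding constraints: hiding power and yellow component.
Optimal quantities: chrome yellow = 1.162 kg, titanium dioxide = 1.629 kg.
Objective = 7.71·1.162 + 6.58·1.629 = 19.6778.

£19.68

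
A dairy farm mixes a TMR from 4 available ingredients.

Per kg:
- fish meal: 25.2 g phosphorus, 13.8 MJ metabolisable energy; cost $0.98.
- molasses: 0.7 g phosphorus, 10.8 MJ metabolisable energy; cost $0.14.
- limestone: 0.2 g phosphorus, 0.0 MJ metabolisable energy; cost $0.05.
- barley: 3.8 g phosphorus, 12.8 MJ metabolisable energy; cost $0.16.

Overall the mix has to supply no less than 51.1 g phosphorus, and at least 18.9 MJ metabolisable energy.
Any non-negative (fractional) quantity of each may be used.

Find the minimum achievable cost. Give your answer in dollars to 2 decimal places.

Treat it as an LP. Let x1 = kg of fish meal, x2 = kg of molasses, x3 = kg of limestone, x4 = kg of barley.
min 0.98x1 + 0.14x2 + 0.05x3 + 0.16x4 with:
  25.2x1 + 0.7x2 + 0.2x3 + 3.8x4 ≥ 51.1   (phosphorus)
  13.8x1 + 10.8x2 + 12.8x4 ≥ 18.9   (metabolisable energy)
  x1, x2, x3, x4 ≥ 0.
The optimal basis is {fish meal}; molasses, limestone, barley drop out. The phosphorus requirement is met with equality.
That vertex is x1 = 2.028.
Hence cost = 0.98·2.028 = $1.9874.

$1.99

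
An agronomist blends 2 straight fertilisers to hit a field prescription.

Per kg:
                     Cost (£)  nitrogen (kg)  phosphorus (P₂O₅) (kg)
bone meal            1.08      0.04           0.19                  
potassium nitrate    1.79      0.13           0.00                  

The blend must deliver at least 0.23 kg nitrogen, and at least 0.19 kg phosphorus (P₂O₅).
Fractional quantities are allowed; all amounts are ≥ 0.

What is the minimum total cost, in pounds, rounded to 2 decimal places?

£3.70

Let x1 = kg of bone meal, x2 = kg of potassium nitrate.
Minimise 1.08x1 + 1.79x2 subject to:
  0.04x1 + 0.13x2 ≥ 0.23   (nitrogen)
  0.19x1 ≥ 0.19   (phosphorus (P₂O₅))
  x1, x2 ≥ 0.
Both inputs are positive at the optimum. There the nitrogen and phosphorus (P₂O₅) constraints are tight.
Solving gives x1 = 1, x2 = 1.462.
Hence cost = 1.08·1 + 1.79·1.462 = £3.6970.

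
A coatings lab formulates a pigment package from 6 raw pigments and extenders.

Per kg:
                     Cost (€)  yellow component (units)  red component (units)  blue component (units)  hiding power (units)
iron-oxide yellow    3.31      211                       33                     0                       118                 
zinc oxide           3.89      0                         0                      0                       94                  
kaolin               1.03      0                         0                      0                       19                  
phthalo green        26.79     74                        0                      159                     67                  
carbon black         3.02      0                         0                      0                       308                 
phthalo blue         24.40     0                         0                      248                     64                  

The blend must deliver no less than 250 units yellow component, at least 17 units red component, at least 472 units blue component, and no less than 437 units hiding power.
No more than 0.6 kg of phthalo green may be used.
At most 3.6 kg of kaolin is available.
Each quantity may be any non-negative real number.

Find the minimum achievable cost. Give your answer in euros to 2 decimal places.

€52.08

This is a linear program. Let x1 = kg of iron-oxide yellow, x2 = kg of zinc oxide, x3 = kg of kaolin, x4 = kg of phthalo green, x5 = kg of carbon black, x6 = kg of phthalo blue.
min 3.31x1 + 3.89x2 + 1.03x3 + 26.79x4 + 3.02x5 + 24.4x6 subject to:
  211x1 + 74x4 ≥ 250   (yellow component)
  33x1 ≥ 17   (red component)
  159x4 + 248x6 ≥ 472   (blue component)
  118x1 + 94x2 + 19x3 + 67x4 + 308x5 + 64x6 ≥ 437   (hiding power)
  x4 ≤ 0.6
  x3 ≤ 3.6
  x1, x2, x3, x4, x5, x6 ≥ 0.
The optimal basis is {iron-oxide yellow, carbon black, phthalo blue}; zinc oxide, kaolin, phthalo green drop out. There the yellow component, blue component, hiding power constraints are tight.
That vertex is x1 = 1.185, x5 = 0.5694, x6 = 1.903.
Hence cost = 3.31·1.185 + 3.02·0.5694 + 24.4·1.903 = €52.0751.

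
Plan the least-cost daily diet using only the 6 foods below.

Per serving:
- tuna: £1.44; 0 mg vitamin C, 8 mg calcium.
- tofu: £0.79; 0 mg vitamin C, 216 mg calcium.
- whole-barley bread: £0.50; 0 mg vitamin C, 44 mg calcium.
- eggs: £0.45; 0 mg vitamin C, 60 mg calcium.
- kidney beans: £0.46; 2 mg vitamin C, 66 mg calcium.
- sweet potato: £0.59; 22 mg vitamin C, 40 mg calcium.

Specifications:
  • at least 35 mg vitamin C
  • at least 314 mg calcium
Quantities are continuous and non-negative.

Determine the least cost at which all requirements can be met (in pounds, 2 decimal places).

£1.85

Treat it as an LP. Let x1 = servings of tuna, x2 = servings of tofu, x3 = servings of whole-barley bread, x4 = servings of eggs, x5 = servings of kidney beans, x6 = servings of sweet potato.
Minimize 1.44x1 + 0.79x2 + 0.5x3 + 0.45x4 + 0.46x5 + 0.59x6 subject to:
  2x5 + 22x6 ≥ 35   (vitamin C)
  8x1 + 216x2 + 44x3 + 60x4 + 66x5 + 40x6 ≥ 314   (calcium)
  x1, x2, x3, x4, x5, x6 ≥ 0.
At the optimum only tofu, sweet potato are positive (tuna, whole-barley bread, eggs, kidney beans = 0). Binding constraints: vitamin C and calcium.
That vertex is x2 = 1.159, x6 = 1.591.
Cost = 0.79·1.159 + 0.59·1.591 = 1.8543.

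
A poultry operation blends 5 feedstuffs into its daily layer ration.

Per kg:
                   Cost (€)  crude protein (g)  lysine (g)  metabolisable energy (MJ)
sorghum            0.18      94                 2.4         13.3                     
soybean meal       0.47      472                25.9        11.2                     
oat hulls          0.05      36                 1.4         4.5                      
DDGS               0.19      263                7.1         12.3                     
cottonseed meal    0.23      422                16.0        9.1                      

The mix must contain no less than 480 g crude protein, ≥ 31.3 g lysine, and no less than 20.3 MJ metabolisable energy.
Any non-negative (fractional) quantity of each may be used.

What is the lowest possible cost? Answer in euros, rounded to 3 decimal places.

Let x1 = kg of sorghum, x2 = kg of soybean meal, x3 = kg of oat hulls, x4 = kg of DDGS, x5 = kg of cottonseed meal.
Minimize 0.18x1 + 0.47x2 + 0.05x3 + 0.19x4 + 0.23x5 s.t.:
  94x1 + 472x2 + 36x3 + 263x4 + 422x5 ≥ 480   (crude protein)
  2.4x1 + 25.9x2 + 1.4x3 + 7.1x4 + 16x5 ≥ 31.3   (lysine)
  13.3x1 + 11.2x2 + 4.5x3 + 12.3x4 + 9.1x5 ≥ 20.3   (metabolisable energy)
  x1, x2, x3, x4, x5 ≥ 0.
At the optimum only oat hulls, cottonseed meal are positive (sorghum, soybean meal, DDGS = 0). There the lysine and metabolisable energy constraints are tight.
That vertex is x3 = 0.6745, x5 = 1.897.
Objective = 0.05·0.6745 + 0.23·1.897 = 0.47004.

€0.470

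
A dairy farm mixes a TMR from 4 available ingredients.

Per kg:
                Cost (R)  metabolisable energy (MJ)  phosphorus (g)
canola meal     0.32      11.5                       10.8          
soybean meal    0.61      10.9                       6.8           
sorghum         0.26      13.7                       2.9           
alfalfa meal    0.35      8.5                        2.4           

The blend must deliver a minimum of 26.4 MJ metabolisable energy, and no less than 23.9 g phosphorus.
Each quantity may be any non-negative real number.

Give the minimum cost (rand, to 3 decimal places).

This is a linear program. Let x1 = kg of canola meal, x2 = kg of soybean meal, x3 = kg of sorghum, x4 = kg of alfalfa meal.
Minimise 0.32x1 + 0.61x2 + 0.26x3 + 0.35x4 s.t.:
  11.5x1 + 10.9x2 + 13.7x3 + 8.5x4 ≥ 26.4   (metabolisable energy)
  10.8x1 + 6.8x2 + 2.9x3 + 2.4x4 ≥ 23.9   (phosphorus)
  x1, x2, x3, x4 ≥ 0.
The cheapest feasible vertex uses only canola meal, sorghum; soybean meal, alfalfa meal are not used. The metabolisable energy and phosphorus requirements are met with equality.
That vertex is x1 = 2.189, x3 = 0.08961.
Total cost: 0.32·2.189 + 0.26·0.08961 = 0.72378.

R0.724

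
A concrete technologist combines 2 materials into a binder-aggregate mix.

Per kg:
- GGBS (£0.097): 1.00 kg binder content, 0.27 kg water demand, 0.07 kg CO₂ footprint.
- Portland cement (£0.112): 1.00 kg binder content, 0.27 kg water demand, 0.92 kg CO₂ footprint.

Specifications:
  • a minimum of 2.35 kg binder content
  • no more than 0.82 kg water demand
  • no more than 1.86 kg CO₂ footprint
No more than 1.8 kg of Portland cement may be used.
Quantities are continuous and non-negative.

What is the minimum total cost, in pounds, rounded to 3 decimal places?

£0.228

Set it up as a linear program. Let x1 = kg of GGBS, x2 = kg of Portland cement.
min 0.097x1 + 0.112x2 subject to:
  1x1 + 1x2 ≥ 2.35   (binder content)
  0.27x1 + 0.27x2 ≤ 0.82   (water demand)
  0.07x1 + 0.92x2 ≤ 1.86   (CO₂ footprint)
  x2 ≤ 1.8
  x1, x2 ≥ 0.
The optimal basis is {GGBS}; Portland cement drops out. Binding constraint: binder content.
That vertex is x1 = 2.35.
Objective = 0.097·2.35 = 0.22795.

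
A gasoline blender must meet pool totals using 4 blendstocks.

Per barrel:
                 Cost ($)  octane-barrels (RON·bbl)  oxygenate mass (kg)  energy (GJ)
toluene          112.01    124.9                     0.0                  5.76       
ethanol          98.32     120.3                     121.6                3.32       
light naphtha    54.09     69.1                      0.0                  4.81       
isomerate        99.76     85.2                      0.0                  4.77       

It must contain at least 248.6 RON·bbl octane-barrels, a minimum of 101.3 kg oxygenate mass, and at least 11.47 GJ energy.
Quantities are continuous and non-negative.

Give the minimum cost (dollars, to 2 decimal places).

This is a linear program. Let x1 = barrels of toluene, x2 = barrels of ethanol, x3 = barrels of light naphtha, x4 = barrels of isomerate.
min 112.01x1 + 98.32x2 + 54.09x3 + 99.76x4 subject to:
  124.9x1 + 120.3x2 + 69.1x3 + 85.2x4 ≥ 248.6   (octane-barrels)
  121.6x2 ≥ 101.3   (oxygenate mass)
  5.76x1 + 3.32x2 + 4.81x3 + 4.77x4 ≥ 11.47   (energy)
  x1, x2, x3, x4 ≥ 0.
At the optimum only ethanol, light naphtha are positive (toluene, isomerate = 0). The octane-barrels and oxygenate mass requirements are met with equality.
That vertex is x2 = 0.83306, x3 = 2.1474.
Total cost: 98.32·0.83306 + 54.09·2.1474 = 198.0593.

$198.06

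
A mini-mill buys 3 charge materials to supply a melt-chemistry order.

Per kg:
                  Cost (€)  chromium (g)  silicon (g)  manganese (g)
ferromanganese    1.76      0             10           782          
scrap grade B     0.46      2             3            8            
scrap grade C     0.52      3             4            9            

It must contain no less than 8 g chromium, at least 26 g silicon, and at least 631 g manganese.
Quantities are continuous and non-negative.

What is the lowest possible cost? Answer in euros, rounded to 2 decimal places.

€3.73

Let x1 = kg of ferromanganese, x2 = kg of scrap grade B, x3 = kg of scrap grade C.
min 1.76x1 + 0.46x2 + 0.52x3 s.t.:
  2x2 + 3x3 ≥ 8   (chromium)
  10x1 + 3x2 + 4x3 ≥ 26   (silicon)
  782x1 + 8x2 + 9x3 ≥ 631   (manganese)
  x1, x2, x3 ≥ 0.
The cheapest feasible vertex uses only ferromanganese, scrap grade C; scrap grade B is not used. Binding constraints: silicon and manganese.
So ferromanganese = 0.7538 kg, scrap grade C = 4.616 kg.
Objective = 1.76·0.7538 + 0.52·4.616 = 3.7270.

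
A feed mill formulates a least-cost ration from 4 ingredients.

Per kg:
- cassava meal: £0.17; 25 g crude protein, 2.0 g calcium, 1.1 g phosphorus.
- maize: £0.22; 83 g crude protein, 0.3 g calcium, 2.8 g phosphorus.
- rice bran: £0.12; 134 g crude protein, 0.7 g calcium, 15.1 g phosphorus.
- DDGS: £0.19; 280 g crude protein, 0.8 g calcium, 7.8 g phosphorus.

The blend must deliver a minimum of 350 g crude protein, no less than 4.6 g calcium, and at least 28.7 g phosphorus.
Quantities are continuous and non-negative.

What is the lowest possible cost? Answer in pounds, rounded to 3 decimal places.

£0.529

Let x1 = kg of cassava meal, x2 = kg of maize, x3 = kg of rice bran, x4 = kg of DDGS.
Minimise 0.17x1 + 0.22x2 + 0.12x3 + 0.19x4 with:
  25x1 + 83x2 + 134x3 + 280x4 ≥ 350   (crude protein)
  2x1 + 0.3x2 + 0.7x3 + 0.8x4 ≥ 4.6   (calcium)
  1.1x1 + 2.8x2 + 15.1x3 + 7.8x4 ≥ 28.7   (phosphorus)
  x1, x2, x3, x4 ≥ 0.
The optimal basis is {cassava meal, rice bran, DDGS}; maize drops out. There the crude protein, calcium, phosphorus constraints are tight.
Solving gives x1 = 1.602, x3 = 1.61, x4 = 0.3364.
Objective = 0.17·1.602 + 0.12·1.61 + 0.19·0.3364 = 0.52946.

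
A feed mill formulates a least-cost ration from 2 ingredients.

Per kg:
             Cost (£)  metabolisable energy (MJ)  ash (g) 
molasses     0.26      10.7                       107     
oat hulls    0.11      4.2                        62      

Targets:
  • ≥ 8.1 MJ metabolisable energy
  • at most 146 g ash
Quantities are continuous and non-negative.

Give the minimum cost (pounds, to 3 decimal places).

Let x1 = kg of molasses, x2 = kg of oat hulls.
Minimize 0.26x1 + 0.11x2 subject to:
  10.7x1 + 4.2x2 ≥ 8.1   (metabolisable energy)
  107x1 + 62x2 ≤ 146   (ash)
  x1, x2 ≥ 0.
The minimum-cost mix takes nothing from oat hulls — only molasses. There the metabolisable energy constraint is tight.
Optimal quantities: molasses = 0.757 kg.
Objective = 0.26·0.757 = 0.19682.

£0.197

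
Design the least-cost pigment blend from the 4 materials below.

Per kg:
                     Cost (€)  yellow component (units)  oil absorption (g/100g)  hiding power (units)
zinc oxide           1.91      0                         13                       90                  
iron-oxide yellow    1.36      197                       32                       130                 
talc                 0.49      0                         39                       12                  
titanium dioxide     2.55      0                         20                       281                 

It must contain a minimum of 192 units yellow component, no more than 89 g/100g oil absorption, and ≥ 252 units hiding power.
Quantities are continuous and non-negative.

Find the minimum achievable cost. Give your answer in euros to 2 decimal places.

Let x1 = kg of zinc oxide, x2 = kg of iron-oxide yellow, x3 = kg of talc, x4 = kg of titanium dioxide.
Minimize 1.91x1 + 1.36x2 + 0.49x3 + 2.55x4 s.t.:
  197x2 ≥ 192   (yellow component)
  13x1 + 32x2 + 39x3 + 20x4 ≤ 89   (oil absorption)
  90x1 + 130x2 + 12x3 + 281x4 ≥ 252   (hiding power)
  x1, x2, x3, x4 ≥ 0.
The minimum-cost mix takes nothing from zinc oxide, talc — only iron-oxide yellow, titanium dioxide. The yellow component and hiding power requirements are met with equality.
Optimal quantities: iron-oxide yellow = 0.9746 kg, titanium dioxide = 0.4459 kg.
Objective = 1.36·0.9746 + 2.55·0.4459 = 2.4625.

€2.46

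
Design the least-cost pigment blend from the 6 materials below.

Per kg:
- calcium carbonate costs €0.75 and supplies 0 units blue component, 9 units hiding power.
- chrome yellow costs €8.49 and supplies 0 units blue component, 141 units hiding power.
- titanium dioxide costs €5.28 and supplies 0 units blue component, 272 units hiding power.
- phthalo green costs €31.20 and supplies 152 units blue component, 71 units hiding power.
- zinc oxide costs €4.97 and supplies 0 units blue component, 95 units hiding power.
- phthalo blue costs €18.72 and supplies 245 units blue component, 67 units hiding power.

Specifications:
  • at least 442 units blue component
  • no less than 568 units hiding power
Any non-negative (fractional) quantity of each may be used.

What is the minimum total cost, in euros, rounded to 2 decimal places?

€42.45

Treat it as an LP. Let x1 = kg of calcium carbonate, x2 = kg of chrome yellow, x3 = kg of titanium dioxide, x4 = kg of phthalo green, x5 = kg of zinc oxide, x6 = kg of phthalo blue.
min 0.75x1 + 8.49x2 + 5.28x3 + 31.2x4 + 4.97x5 + 18.72x6 subject to:
  152x4 + 245x6 ≥ 442   (blue component)
  9x1 + 141x2 + 272x3 + 71x4 + 95x5 + 67x6 ≥ 568   (hiding power)
  x1, x2, x3, x4, x5, x6 ≥ 0.
The cheapest feasible vertex uses only titanium dioxide, phthalo blue; calcium carbonate, chrome yellow, phthalo green, zinc oxide are not used. There the blue component and hiding power constraints are tight.
Optimal quantities: titanium dioxide = 1.644 kg, phthalo blue = 1.804 kg.
Total cost: 5.28·1.644 + 18.72·1.804 = 42.4512.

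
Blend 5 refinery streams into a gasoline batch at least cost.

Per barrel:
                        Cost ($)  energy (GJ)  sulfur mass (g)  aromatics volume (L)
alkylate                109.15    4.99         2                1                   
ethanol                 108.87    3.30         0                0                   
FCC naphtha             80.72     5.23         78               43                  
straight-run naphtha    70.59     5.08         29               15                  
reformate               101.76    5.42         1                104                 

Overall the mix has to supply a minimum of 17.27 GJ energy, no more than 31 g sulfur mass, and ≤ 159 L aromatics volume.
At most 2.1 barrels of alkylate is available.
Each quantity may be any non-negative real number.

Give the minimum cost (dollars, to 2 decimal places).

$315.92

Treat it as an LP. Let x1 = barrels of alkylate, x2 = barrels of ethanol, x3 = barrels of FCC naphtha, x4 = barrels of straight-run naphtha, x5 = barrels of reformate.
Minimise 109.15x1 + 108.87x2 + 80.72x3 + 70.59x4 + 101.76x5 subject to:
  4.99x1 + 3.3x2 + 5.23x3 + 5.08x4 + 5.42x5 ≥ 17.27   (energy)
  2x1 + 78x3 + 29x4 + 1x5 ≤ 31   (sulfur mass)
  1x1 + 43x3 + 15x4 + 104x5 ≤ 159   (aromatics volume)
  x1 ≤ 2.1
  x1, x2, x3, x4, x5 ≥ 0.
The cheapest feasible vertex uses only alkylate, straight-run naphtha, reformate; ethanol, FCC naphtha are not used. There the energy, sulfur mass, aromatics volume constraints are tight.
Solving gives x1 = 0.989726, x4 = 0.953058, x5 = 1.38187.
Objective = 109.15·0.989726 + 70.59·0.953058 + 101.76·1.38187 = 315.9240.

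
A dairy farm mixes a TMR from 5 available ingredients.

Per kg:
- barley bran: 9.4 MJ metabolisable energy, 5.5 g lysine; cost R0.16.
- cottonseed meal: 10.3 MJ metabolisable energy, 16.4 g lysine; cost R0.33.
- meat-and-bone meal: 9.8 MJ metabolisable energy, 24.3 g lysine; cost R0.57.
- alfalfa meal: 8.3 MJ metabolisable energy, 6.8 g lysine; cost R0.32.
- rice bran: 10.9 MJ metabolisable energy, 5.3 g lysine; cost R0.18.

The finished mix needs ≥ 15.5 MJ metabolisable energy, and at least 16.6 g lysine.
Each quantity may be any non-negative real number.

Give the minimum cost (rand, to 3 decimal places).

R0.376

Let x1 = kg of barley bran, x2 = kg of cottonseed meal, x3 = kg of meat-and-bone meal, x4 = kg of alfalfa meal, x5 = kg of rice bran.
min 0.16x1 + 0.33x2 + 0.57x3 + 0.32x4 + 0.18x5 s.t.:
  9.4x1 + 10.3x2 + 9.8x3 + 8.3x4 + 10.9x5 ≥ 15.5   (metabolisable energy)
  5.5x1 + 16.4x2 + 24.3x3 + 6.8x4 + 5.3x5 ≥ 16.6   (lysine)
  x1, x2, x3, x4, x5 ≥ 0.
At the optimum only barley bran, cottonseed meal are positive (meat-and-bone meal, alfalfa meal, rice bran = 0). There the metabolisable energy and lysine constraints are tight.
Solving gives x1 = 0.8535, x2 = 0.726.
Cost = 0.16·0.8535 + 0.33·0.726 = 0.37614.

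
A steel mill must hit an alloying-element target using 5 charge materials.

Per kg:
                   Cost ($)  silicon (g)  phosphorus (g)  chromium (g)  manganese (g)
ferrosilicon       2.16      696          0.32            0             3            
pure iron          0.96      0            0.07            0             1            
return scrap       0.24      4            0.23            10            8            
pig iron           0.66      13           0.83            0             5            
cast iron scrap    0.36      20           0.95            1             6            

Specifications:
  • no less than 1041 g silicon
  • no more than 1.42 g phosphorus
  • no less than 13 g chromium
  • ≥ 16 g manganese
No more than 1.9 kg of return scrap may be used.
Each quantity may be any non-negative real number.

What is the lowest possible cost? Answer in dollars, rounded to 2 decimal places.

Set it up as a linear program. Let x1 = kg of ferrosilicon, x2 = kg of pure iron, x3 = kg of return scrap, x4 = kg of pig iron, x5 = kg of cast iron scrap.
min 2.16x1 + 0.96x2 + 0.24x3 + 0.66x4 + 0.36x5 subject to:
  696x1 + 4x3 + 13x4 + 20x5 ≥ 1041   (silicon)
  0.32x1 + 0.07x2 + 0.23x3 + 0.83x4 + 0.95x5 ≤ 1.42   (phosphorus)
  10x3 + 1x5 ≥ 13   (chromium)
  3x1 + 1x2 + 8x3 + 5x4 + 6x5 ≥ 16   (manganese)
  x3 ≤ 1.9
  x1, x2, x3, x4, x5 ≥ 0.
At the optimum only ferrosilicon, return scrap are positive (pure iron, pig iron, cast iron scrap = 0). The silicon and manganese requirements are met with equality.
So ferrosilicon = 1.487 kg, return scrap = 1.442 kg.
Objective = 2.16·1.487 + 0.24·1.442 = 3.5580.

$3.56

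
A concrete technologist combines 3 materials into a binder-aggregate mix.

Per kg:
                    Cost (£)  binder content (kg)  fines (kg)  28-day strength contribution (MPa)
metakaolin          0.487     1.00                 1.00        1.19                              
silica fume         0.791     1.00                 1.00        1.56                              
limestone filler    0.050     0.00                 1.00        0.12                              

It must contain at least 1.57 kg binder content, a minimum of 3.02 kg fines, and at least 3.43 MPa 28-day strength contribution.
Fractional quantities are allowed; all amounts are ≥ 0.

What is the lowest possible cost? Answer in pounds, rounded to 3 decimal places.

This is a linear program. Let x1 = kg of metakaolin, x2 = kg of silica fume, x3 = kg of limestone filler.
min 0.487x1 + 0.791x2 + 0.05x3 with:
  1x1 + 1x2 ≥ 1.57   (binder content)
  1x1 + 1x2 + 1x3 ≥ 3.02   (fines)
  1.19x1 + 1.56x2 + 0.12x3 ≥ 3.43   (28-day strength contribution)
  x1, x2, x3 ≥ 0.
The cheapest feasible vertex uses only metakaolin, limestone filler; silica fume is not used. The fines and 28-day strength contribution requirements are met with equality.
So metakaolin = 2.867 kg, limestone filler = 0.1531 kg.
Total cost: 0.487·2.867 + 0.05·0.1531 = 1.40388.

£1.404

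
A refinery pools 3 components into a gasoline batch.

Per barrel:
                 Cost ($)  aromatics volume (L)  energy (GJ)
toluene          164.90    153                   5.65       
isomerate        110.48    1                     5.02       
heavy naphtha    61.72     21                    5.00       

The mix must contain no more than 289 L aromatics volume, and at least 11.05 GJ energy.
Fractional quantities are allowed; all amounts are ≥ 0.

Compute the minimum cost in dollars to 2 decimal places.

Set it up as a linear program. Let x1 = barrels of toluene, x2 = barrels of isomerate, x3 = barrels of heavy naphtha.
Minimize 164.9x1 + 110.48x2 + 61.72x3 s.t.:
  153x1 + 1x2 + 21x3 ≤ 289   (aromatics volume)
  5.65x1 + 5.02x2 + 5x3 ≥ 11.05   (energy)
  x1, x2, x3 ≥ 0.
The minimum-cost mix takes nothing from toluene, isomerate — only heavy naphtha. Binding constraint: energy.
That vertex is x3 = 2.21.
Hence cost = 61.72·2.21 = $136.4012.

$136.40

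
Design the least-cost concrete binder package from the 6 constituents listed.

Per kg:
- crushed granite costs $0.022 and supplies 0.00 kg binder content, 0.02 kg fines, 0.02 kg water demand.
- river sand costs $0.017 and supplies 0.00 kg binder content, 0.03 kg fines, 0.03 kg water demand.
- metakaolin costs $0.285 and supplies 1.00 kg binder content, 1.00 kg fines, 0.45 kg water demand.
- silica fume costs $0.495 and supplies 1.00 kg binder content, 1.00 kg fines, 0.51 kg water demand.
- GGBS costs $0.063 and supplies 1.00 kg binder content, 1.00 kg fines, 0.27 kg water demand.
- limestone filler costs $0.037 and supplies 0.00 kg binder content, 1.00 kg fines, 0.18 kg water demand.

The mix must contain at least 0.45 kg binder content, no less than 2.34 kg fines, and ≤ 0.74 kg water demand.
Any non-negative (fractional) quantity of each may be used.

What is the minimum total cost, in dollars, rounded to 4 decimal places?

$0.0983

Treat it as an LP. Let x1 = kg of crushed granite, x2 = kg of river sand, x3 = kg of metakaolin, x4 = kg of silica fume, x5 = kg of GGBS, x6 = kg of limestone filler.
Minimise 0.022x1 + 0.017x2 + 0.285x3 + 0.495x4 + 0.063x5 + 0.037x6 subject to:
  1x3 + 1x4 + 1x5 ≥ 0.45   (binder content)
  0.02x1 + 0.03x2 + 1x3 + 1x4 + 1x5 + 1x6 ≥ 2.34   (fines)
  0.02x1 + 0.03x2 + 0.45x3 + 0.51x4 + 0.27x5 + 0.18x6 ≤ 0.74   (water demand)
  x1, x2, x3, x4, x5, x6 ≥ 0.
At the optimum only GGBS, limestone filler are positive (crushed granite, river sand, metakaolin, silica fume = 0). There the binder content and fines constraints are tight.
Solving gives x5 = 0.45, x6 = 1.89.
Hence cost = 0.063·0.45 + 0.037·1.89 = $0.098280.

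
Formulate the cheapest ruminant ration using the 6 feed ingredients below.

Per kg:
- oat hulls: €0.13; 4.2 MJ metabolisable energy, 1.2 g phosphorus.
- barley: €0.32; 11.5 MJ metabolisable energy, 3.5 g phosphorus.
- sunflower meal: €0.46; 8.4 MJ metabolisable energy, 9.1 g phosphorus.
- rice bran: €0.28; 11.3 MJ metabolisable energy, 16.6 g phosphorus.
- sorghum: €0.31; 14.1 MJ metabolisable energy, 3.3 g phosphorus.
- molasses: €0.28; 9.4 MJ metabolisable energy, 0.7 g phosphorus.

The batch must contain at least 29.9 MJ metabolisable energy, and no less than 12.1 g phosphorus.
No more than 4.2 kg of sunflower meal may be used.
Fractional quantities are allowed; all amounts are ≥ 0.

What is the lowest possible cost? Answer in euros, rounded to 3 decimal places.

€0.669

Let x1 = kg of oat hulls, x2 = kg of barley, x3 = kg of sunflower meal, x4 = kg of rice bran, x5 = kg of sorghum, x6 = kg of molasses.
Minimise 0.13x1 + 0.32x2 + 0.46x3 + 0.28x4 + 0.31x5 + 0.28x6 s.t.:
  4.2x1 + 11.5x2 + 8.4x3 + 11.3x4 + 14.1x5 + 9.4x6 ≥ 29.9   (metabolisable energy)
  1.2x1 + 3.5x2 + 9.1x3 + 16.6x4 + 3.3x5 + 0.7x6 ≥ 12.1   (phosphorus)
  x3 ≤ 4.2
  x1, x2, x3, x4, x5, x6 ≥ 0.
The minimum-cost mix takes nothing from oat hulls, barley, sunflower meal, molasses — only rice bran, sorghum. The metabolisable energy and phosphorus requirements are met with equality.
Optimal quantities: rice bran = 0.3656 kg, sorghum = 1.828 kg.
Total cost: 0.28·0.3656 + 0.31·1.828 = 0.66905.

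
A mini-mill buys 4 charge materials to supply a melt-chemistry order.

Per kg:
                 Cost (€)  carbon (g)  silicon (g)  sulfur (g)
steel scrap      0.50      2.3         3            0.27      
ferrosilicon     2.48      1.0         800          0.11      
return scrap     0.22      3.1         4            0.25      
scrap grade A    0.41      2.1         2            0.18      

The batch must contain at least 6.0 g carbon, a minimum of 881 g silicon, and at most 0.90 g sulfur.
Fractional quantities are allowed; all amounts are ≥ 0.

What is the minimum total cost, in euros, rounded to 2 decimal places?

€3.06

Let x1 = kg of steel scrap, x2 = kg of ferrosilicon, x3 = kg of return scrap, x4 = kg of scrap grade A.
Minimize 0.5x1 + 2.48x2 + 0.22x3 + 0.41x4 with:
  2.3x1 + 1x2 + 3.1x3 + 2.1x4 ≥ 6   (carbon)
  3x1 + 800x2 + 4x3 + 2x4 ≥ 881   (silicon)
  0.27x1 + 0.11x2 + 0.25x3 + 0.18x4 ≤ 0.9   (sulfur)
  x1, x2, x3, x4 ≥ 0.
The minimum-cost mix takes nothing from steel scrap, scrap grade A — only ferrosilicon, return scrap. The carbon and silicon requirements are met with equality.
That vertex is x2 = 1.093, x3 = 1.583.
Cost = 2.48·1.093 + 0.22·1.583 = 3.0589.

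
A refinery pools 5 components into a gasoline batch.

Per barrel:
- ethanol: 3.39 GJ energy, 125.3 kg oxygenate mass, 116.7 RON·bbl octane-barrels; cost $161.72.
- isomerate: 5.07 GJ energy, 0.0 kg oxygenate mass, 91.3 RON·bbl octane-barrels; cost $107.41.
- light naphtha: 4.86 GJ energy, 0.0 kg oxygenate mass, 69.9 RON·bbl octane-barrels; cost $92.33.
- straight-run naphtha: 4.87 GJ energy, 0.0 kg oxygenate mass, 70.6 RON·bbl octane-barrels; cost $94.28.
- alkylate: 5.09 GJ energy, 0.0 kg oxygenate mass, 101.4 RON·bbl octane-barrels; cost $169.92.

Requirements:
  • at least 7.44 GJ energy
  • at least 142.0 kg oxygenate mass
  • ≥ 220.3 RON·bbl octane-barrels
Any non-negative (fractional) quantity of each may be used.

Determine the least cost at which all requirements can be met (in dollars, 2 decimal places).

$286.86

Let x1 = barrels of ethanol, x2 = barrels of isomerate, x3 = barrels of light naphtha, x4 = barrels of straight-run naphtha, x5 = barrels of alkylate.
min 161.72x1 + 107.41x2 + 92.33x3 + 94.28x4 + 169.92x5 subject to:
  3.39x1 + 5.07x2 + 4.86x3 + 4.87x4 + 5.09x5 ≥ 7.44   (energy)
  125.3x1 ≥ 142   (oxygenate mass)
  116.7x1 + 91.3x2 + 69.9x3 + 70.6x4 + 101.4x5 ≥ 220.3   (octane-barrels)
  x1, x2, x3, x4, x5 ≥ 0.
The minimum-cost mix takes nothing from light naphtha, straight-run naphtha, alkylate — only ethanol, isomerate. The oxygenate mass and octane-barrels requirements are met with equality.
That vertex is x1 = 1.1333, x2 = 0.96436.
Cost = 161.72·1.1333 + 107.41·0.96436 = 286.8592.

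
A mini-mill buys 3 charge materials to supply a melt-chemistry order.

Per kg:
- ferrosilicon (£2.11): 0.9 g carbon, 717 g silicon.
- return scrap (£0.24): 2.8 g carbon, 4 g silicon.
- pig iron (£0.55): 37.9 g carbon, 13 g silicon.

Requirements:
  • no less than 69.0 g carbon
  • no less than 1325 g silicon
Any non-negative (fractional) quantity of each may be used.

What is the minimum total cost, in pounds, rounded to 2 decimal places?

£4.81

Let x1 = kg of ferrosilicon, x2 = kg of return scrap, x3 = kg of pig iron.
Minimise 2.11x1 + 0.24x2 + 0.55x3 s.t.:
  0.9x1 + 2.8x2 + 37.9x3 ≥ 69   (carbon)
  717x1 + 4x2 + 13x3 ≥ 1325   (silicon)
  x1, x2, x3 ≥ 0.
The optimal basis is {ferrosilicon, pig iron}; return scrap drops out. The carbon and silicon requirements are met with equality.
Optimal quantities: ferrosilicon = 1.816 kg, pig iron = 1.777 kg.
Total cost: 2.11·1.816 + 0.55·1.777 = 4.8091.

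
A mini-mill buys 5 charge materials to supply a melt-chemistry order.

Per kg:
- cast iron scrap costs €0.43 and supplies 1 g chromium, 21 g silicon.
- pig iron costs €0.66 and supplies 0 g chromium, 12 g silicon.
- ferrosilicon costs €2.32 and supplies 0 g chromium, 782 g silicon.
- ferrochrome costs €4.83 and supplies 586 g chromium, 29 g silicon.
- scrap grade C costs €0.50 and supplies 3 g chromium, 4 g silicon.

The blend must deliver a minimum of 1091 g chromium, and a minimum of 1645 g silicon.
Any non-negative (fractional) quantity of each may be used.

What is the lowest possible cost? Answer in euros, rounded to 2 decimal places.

€13.71

Treat it as an LP. Let x1 = kg of cast iron scrap, x2 = kg of pig iron, x3 = kg of ferrosilicon, x4 = kg of ferrochrome, x5 = kg of scrap grade C.
Minimise 0.43x1 + 0.66x2 + 2.32x3 + 4.83x4 + 0.5x5 with:
  1x1 + 586x4 + 3x5 ≥ 1091   (chromium)
  21x1 + 12x2 + 782x3 + 29x4 + 4x5 ≥ 1645   (silicon)
  x1, x2, x3, x4, x5 ≥ 0.
The minimum-cost mix takes nothing from cast iron scrap, pig iron, scrap grade C — only ferrosilicon, ferrochrome. Binding constraints: chromium and silicon.
So ferrosilicon = 2.035 kg, ferrochrome = 1.862 kg.
Objective = 2.32·2.035 + 4.83·1.862 = 13.7147.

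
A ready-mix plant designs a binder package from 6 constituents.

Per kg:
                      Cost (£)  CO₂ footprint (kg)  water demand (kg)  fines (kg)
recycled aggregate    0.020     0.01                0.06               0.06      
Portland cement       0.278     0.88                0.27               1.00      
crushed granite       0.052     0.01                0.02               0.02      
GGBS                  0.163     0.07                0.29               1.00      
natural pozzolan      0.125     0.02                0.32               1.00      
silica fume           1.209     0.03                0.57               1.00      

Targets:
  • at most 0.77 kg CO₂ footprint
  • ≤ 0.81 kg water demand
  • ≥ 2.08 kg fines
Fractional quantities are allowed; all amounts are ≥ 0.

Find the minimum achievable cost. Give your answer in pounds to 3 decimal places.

Let x1 = kg of recycled aggregate, x2 = kg of Portland cement, x3 = kg of crushed granite, x4 = kg of GGBS, x5 = kg of natural pozzolan, x6 = kg of silica fume.
Minimise 0.02x1 + 0.278x2 + 0.052x3 + 0.163x4 + 0.125x5 + 1.209x6 with:
  0.01x1 + 0.88x2 + 0.01x3 + 0.07x4 + 0.02x5 + 0.03x6 ≤ 0.77   (CO₂ footprint)
  0.06x1 + 0.27x2 + 0.02x3 + 0.29x4 + 0.32x5 + 0.57x6 ≤ 0.81   (water demand)
  0.06x1 + 1x2 + 0.02x3 + 1x4 + 1x5 + 1x6 ≥ 2.08   (fines)
  x1, x2, x3, x4, x5, x6 ≥ 0.
The cheapest feasible vertex uses only natural pozzolan; recycled aggregate, Portland cement, crushed granite, GGBS, silica fume are not used. Binding constraint: fines.
Solving gives x5 = 2.08.
Objective = 0.125·2.08 = 0.26000.

£0.260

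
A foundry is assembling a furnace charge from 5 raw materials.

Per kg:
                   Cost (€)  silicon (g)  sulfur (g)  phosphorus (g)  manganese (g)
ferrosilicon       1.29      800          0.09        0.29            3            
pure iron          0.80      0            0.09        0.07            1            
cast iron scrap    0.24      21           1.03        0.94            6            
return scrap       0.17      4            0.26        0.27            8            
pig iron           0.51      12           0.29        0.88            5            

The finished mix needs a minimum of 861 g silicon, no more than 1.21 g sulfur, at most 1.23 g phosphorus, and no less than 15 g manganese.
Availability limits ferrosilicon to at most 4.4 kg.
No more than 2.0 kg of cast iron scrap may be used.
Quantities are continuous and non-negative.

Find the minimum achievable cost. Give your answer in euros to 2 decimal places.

€1.63

Let x1 = kg of ferrosilicon, x2 = kg of pure iron, x3 = kg of cast iron scrap, x4 = kg of return scrap, x5 = kg of pig iron.
Minimize 1.29x1 + 0.8x2 + 0.24x3 + 0.17x4 + 0.51x5 with:
  800x1 + 21x3 + 4x4 + 12x5 ≥ 861   (silicon)
  0.09x1 + 0.09x2 + 1.03x3 + 0.26x4 + 0.29x5 ≤ 1.21   (sulfur)
  0.29x1 + 0.07x2 + 0.94x3 + 0.27x4 + 0.88x5 ≤ 1.23   (phosphorus)
  3x1 + 1x2 + 6x3 + 8x4 + 5x5 ≥ 15   (manganese)
  x1 ≤ 4.4
  x3 ≤ 2
  x1, x2, x3, x4, x5 ≥ 0.
The optimal basis is {ferrosilicon, return scrap}; pure iron, cast iron scrap, pig iron drop out. The silicon and manganese requirements are met with equality.
Optimal quantities: ferrosilicon = 1.069 kg, return scrap = 1.474 kg.
Hence cost = 1.29·1.069 + 0.17·1.474 = €1.6296.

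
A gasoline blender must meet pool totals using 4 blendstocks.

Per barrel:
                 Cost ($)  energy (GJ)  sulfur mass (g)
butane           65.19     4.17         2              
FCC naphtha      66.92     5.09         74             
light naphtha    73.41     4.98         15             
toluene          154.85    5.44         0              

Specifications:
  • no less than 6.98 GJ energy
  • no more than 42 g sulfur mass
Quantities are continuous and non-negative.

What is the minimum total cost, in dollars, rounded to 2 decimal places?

Set it up as a linear program. Let x1 = barrels of butane, x2 = barrels of FCC naphtha, x3 = barrels of light naphtha, x4 = barrels of toluene.
Minimize 65.19x1 + 66.92x2 + 73.41x3 + 154.85x4 s.t.:
  4.17x1 + 5.09x2 + 4.98x3 + 5.44x4 ≥ 6.98   (energy)
  2x1 + 74x2 + 15x3 ≤ 42   (sulfur mass)
  x1, x2, x3, x4 ≥ 0.
The optimal basis is {FCC naphtha, light naphtha}; butane, toluene drop out. The energy and sulfur mass requirements are met with equality.
Solving gives x2 = 0.35753, x3 = 1.0362.
Total cost: 66.92·0.35753 + 73.41·1.0362 = 99.9933.

$99.99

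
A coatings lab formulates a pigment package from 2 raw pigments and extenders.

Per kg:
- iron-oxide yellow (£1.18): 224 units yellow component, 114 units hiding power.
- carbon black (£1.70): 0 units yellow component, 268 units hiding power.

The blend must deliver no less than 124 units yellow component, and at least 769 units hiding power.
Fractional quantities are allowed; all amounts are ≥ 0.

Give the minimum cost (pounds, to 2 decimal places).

This is a linear program. Let x1 = kg of iron-oxide yellow, x2 = kg of carbon black.
Minimise 1.18x1 + 1.7x2 with:
  224x1 ≥ 124   (yellow component)
  114x1 + 268x2 ≥ 769   (hiding power)
  x1, x2 ≥ 0.
Both inputs are positive at the optimum. Binding constraints: yellow component and hiding power.
That vertex is x1 = 0.5536, x2 = 2.634.
Cost = 1.18·0.5536 + 1.7·2.634 = 5.1310.

£5.13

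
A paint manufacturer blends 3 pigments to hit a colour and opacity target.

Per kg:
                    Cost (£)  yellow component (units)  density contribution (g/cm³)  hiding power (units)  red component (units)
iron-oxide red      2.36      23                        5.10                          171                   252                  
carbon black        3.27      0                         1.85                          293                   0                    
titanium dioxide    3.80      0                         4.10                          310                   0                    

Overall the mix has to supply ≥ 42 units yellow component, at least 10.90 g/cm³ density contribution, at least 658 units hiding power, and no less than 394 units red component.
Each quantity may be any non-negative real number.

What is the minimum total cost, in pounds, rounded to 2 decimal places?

£8.17

Let x1 = kg of iron-oxide red, x2 = kg of carbon black, x3 = kg of titanium dioxide.
Minimise 2.36x1 + 3.27x2 + 3.8x3 with:
  23x1 ≥ 42   (yellow component)
  5.1x1 + 1.85x2 + 4.1x3 ≥ 10.9   (density contribution)
  171x1 + 293x2 + 310x3 ≥ 658   (hiding power)
  252x1 ≥ 394   (red component)
  x1, x2, x3 ≥ 0.
The minimum-cost mix takes nothing from titanium dioxide — only iron-oxide red, carbon black. The yellow component and hiding power requirements are met with equality.
That vertex is x1 = 1.826, x2 = 1.18.
Cost = 2.36·1.826 + 3.27·1.18 = 8.1680.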